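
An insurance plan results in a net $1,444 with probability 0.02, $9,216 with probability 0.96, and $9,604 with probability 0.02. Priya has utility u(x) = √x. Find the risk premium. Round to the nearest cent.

$66.11

E[u] = 0.02·√1444 + 0.96·√9216 + 0.02·√9604 = 0.02·38 + 0.96·96 + 0.02·98 = 94.88
CE = (94.88)² = 9002.2144
Risk premium = EV − CE = 9068.32 − 9002.2144 = 66.1056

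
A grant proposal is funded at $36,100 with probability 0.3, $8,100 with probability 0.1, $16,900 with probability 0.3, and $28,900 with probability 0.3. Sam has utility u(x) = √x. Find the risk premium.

$1,044

E[u] = 0.3·√36100 + 0.1·√8100 + 0.3·√16900 + 0.3·√28900 = 0.3·190 + 0.1·90 + 0.3·130 + 0.3·170 = 156
CE = (156)² = 24336
Risk premium = EV − CE = 25380 − 24336 = 1044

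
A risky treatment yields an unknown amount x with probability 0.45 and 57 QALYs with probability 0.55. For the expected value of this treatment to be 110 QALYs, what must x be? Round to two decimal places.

0.45·x + 0.55·57 = 110
0.45·x = 110 − 31.35 = 78.65
x = 78.65 / 0.45 = 174.7778

x = 174.78 QALYs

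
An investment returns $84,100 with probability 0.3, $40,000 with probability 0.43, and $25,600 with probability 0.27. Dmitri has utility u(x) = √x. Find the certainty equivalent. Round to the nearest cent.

$46,742.44

E[u] = 0.3·√84100 + 0.43·√40000 + 0.27·√25600 = 0.3·290 + 0.43·200 + 0.27·160 = 216.2
CE = (216.2)² = 46742.44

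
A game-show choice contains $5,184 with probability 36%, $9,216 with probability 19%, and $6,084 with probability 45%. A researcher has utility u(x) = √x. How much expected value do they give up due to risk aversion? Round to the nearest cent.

E[u] = 0.36·√5184 + 0.19·√9216 + 0.45·√6084 = 0.36·72 + 0.19·96 + 0.45·78 = 79.26
CE = (79.26)² = 6282.1476
Risk premium = EV − CE = 6355.08 − 6282.1476 = 72.9324

$72.93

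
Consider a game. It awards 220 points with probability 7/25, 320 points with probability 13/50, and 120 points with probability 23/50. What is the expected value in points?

EV = 7/25 × 220 + 13/50 × 320 + 23/50 × 120 = 61.6 + 83.2 + 55.2 = 200

200 points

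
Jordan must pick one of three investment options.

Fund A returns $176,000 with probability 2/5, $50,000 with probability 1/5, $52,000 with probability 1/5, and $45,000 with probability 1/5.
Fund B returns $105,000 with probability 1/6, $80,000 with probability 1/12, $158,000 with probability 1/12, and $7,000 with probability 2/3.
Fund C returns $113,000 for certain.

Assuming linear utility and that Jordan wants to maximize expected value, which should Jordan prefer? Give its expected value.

Fund C ($113,000)

Fund A = 2/5 × 176000 + 1/5 × 50000 + 1/5 × 52000 + 1/5 × 45000 = 70400 + 10000 + 10400 + 9000 = 99800
Fund B = 1/6 × 105000 + 1/12 × 80000 + 1/12 × 158000 + 2/3 × 7000 = 17500 + 6666.6667 + 13166.6667 + 4666.6667 = 42000
Fund C: 113000 (certain)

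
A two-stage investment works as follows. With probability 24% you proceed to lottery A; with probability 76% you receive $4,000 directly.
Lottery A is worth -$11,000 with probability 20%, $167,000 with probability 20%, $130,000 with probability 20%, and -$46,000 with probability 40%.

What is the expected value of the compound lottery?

EV(A) = 0.2 × (-11000) + 0.2 × 167000 + 0.2 × 130000 + 0.4 × (-46000) = -2200 + 33400 + 26000 − 18400 = 38800
Branch B: 4000 (certain)
Overall = 0.24 × 38800 + 0.76 × 4000 = 9312 + 3040 = 12352

$12,352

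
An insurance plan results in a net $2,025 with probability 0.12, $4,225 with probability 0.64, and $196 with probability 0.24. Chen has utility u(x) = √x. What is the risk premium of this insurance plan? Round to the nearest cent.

E[u] = 0.12·√2025 + 0.64·√4225 + 0.24·√196 = 0.12·45 + 0.64·65 + 0.24·14 = 50.36
CE = (50.36)² = 2536.1296
Risk premium = EV − CE = 2994.04 − 2536.1296 = 457.9104

$457.91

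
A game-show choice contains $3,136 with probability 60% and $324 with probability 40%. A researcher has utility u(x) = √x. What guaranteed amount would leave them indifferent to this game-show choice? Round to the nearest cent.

E[u] = 0.6·√3136 + 0.4·√324 = 0.6·56 + 0.4·18 = 40.8
CE = (40.8)² = 1664.64

$1,664.64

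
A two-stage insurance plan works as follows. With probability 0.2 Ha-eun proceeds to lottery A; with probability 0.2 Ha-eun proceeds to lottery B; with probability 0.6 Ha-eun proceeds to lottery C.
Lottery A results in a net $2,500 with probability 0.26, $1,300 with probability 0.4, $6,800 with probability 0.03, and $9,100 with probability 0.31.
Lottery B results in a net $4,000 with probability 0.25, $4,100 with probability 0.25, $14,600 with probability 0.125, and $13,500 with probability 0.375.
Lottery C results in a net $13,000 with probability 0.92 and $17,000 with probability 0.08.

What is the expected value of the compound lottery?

$10,613.50

EV(A) = 0.26 × 2500 + 0.4 × 1300 + 0.03 × 6800 + 0.31 × 9100 = 650 + 520 + 204 + 2821 = 4195
EV(B) = 0.25 × 4000 + 0.25 × 4100 + 0.125 × 14600 + 0.375 × 13500 = 1000 + 1025 + 1825 + 5062.5 = 8912.5
EV(C) = 0.92 × 13000 + 0.08 × 17000 = 11960 + 1360 = 13320
Overall = 0.2 × 4195 + 0.2 × 8912.5 + 0.6 × 13320 = 839 + 1782.5 + 7992 = 10613.5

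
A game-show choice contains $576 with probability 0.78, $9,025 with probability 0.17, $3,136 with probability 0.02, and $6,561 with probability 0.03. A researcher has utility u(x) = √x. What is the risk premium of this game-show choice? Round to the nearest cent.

E[u] = 0.78·√576 + 0.17·√9025 + 0.02·√3136 + 0.03·√6561 = 0.78·24 + 0.17·95 + 0.02·56 + 0.03·81 = 38.42
CE = (38.42)² = 1476.0964
Risk premium = EV − CE = 2243.08 − 1476.0964 = 766.9836

$766.98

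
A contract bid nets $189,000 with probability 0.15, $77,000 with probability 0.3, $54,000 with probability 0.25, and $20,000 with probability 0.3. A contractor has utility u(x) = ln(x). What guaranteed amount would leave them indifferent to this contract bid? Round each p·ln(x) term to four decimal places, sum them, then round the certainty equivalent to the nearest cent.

E[u] = 0.15·ln(189000) + 0.3·ln(77000) + 0.25·ln(54000) + 0.3·ln(20000) = 1.8224 + 3.3755 + 2.7242 + 2.9710 = 10.8931
CE = e^10.8931 ≈ 53803.83

$53,803.83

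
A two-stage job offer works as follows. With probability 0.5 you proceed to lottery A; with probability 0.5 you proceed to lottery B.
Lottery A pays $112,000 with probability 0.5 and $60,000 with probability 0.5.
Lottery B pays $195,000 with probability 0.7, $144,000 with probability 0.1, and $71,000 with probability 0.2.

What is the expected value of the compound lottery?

$125,550

EV(A) = 0.5 × 112000 + 0.5 × 60000 = 56000 + 30000 = 86000
EV(B) = 0.7 × 195000 + 0.1 × 144000 + 0.2 × 71000 = 136500 + 14400 + 14200 = 165100
Overall = 0.5 × 86000 + 0.5 × 165100 = 43000 + 82550 = 125550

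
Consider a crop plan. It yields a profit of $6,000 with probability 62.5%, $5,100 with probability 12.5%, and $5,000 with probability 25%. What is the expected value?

$5,637.50

EV = 0.625 × 6000 + 0.125 × 5100 + 0.25 × 5000 = 3750 + 637.5 + 1250 = 5637.5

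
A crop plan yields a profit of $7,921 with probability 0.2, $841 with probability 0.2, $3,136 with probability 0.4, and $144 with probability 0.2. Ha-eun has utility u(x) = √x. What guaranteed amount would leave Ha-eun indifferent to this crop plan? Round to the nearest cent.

$2,342.56

E[u] = 0.2·√7921 + 0.2·√841 + 0.4·√3136 + 0.2·√144 = 0.2·89 + 0.2·29 + 0.4·56 + 0.2·12 = 48.4
CE = (48.4)² = 2342.56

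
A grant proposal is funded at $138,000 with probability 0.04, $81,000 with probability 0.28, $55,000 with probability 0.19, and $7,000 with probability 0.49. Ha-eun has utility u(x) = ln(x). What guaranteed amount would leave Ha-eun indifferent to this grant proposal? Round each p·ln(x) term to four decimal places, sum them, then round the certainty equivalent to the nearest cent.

$23,160.42

E[u] = 0.04·ln(138000) + 0.28·ln(81000) + 0.19·ln(55000) + 0.49·ln(7000) = 0.4734 + 3.1646 + 2.0739 + 4.3383 = 10.0502
CE = e^10.0502 ≈ 23160.42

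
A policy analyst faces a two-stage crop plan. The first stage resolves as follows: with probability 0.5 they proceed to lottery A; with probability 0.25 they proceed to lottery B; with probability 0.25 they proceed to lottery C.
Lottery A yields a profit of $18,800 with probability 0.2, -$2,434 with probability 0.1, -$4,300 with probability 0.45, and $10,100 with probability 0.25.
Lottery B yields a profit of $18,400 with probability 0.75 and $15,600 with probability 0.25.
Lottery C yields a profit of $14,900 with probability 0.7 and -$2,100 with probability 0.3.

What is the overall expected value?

EV(A) = 0.2 × 18800 + 0.1 × (-2434) + 0.45 × (-4300) + 0.25 × 10100 = 3760 − 243.4 − 1935 + 2525 = 4106.6
EV(B) = 0.75 × 18400 + 0.25 × 15600 = 13800 + 3900 = 17700
EV(C) = 0.7 × 14900 + 0.3 × (-2100) = 10430 − 630 = 9800
Overall = 0.5 × 4106.6 + 0.25 × 17700 + 0.25 × 9800 = 2053.3 + 4425 + 2450 = 8928.3

$8,928.30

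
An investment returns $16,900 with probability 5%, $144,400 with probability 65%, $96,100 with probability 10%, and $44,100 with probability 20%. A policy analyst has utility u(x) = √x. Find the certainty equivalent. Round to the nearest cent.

E[u] = 0.05·√16900 + 0.65·√144400 + 0.1·√96100 + 0.2·√44100 = 0.05·130 + 0.65·380 + 0.1·310 + 0.2·210 = 326.5
CE = (326.5)² = 106602.25

$106,602.25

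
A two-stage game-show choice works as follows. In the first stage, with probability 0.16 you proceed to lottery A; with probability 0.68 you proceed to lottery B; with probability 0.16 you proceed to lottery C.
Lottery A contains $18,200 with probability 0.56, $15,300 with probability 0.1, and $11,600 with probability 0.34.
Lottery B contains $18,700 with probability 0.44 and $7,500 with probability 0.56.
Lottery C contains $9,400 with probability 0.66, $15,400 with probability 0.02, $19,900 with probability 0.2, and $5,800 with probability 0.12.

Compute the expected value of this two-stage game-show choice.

$12,747.68

EV(A) = 0.56 × 18200 + 0.1 × 15300 + 0.34 × 11600 = 10192 + 1530 + 3944 = 15666
EV(B) = 0.44 × 18700 + 0.56 × 7500 = 8228 + 4200 = 12428
EV(C) = 0.66 × 9400 + 0.02 × 15400 + 0.2 × 19900 + 0.12 × 5800 = 6204 + 308 + 3980 + 696 = 11188
Overall = 0.16 × 15666 + 0.68 × 12428 + 0.16 × 11188 = 2506.56 + 8451.04 + 1790.08 = 12747.68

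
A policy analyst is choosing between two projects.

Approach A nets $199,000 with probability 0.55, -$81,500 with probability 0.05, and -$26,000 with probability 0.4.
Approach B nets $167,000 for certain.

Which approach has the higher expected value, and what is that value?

Approach B ($167,000)

Approach A = 0.55 × 199000 + 0.05 × (-81500) + 0.4 × (-26000) = 109450 − 4075 − 10400 = 94975
Approach B: 167000 (certain)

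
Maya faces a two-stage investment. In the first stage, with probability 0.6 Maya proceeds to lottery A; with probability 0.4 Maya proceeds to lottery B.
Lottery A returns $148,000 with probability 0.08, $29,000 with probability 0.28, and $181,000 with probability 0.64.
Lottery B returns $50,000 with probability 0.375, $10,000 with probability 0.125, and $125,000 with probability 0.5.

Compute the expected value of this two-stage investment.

EV(A) = 0.08 × 148000 + 0.28 × 29000 + 0.64 × 181000 = 11840 + 8120 + 115840 = 135800
EV(B) = 0.375 × 50000 + 0.125 × 10000 + 0.5 × 125000 = 18750 + 1250 + 62500 = 82500
Overall = 0.6 × 135800 + 0.4 × 82500 = 81480 + 33000 = 114480

$114,480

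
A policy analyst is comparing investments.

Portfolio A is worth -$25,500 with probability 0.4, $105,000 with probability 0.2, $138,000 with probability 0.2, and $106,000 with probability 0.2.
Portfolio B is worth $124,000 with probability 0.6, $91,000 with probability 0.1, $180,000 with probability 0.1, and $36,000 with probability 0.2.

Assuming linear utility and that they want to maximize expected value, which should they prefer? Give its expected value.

Portfolio B ($108,700)

Portfolio A = 0.4 × (-25500) + 0.2 × 105000 + 0.2 × 138000 + 0.2 × 106000 = -10200 + 21000 + 27600 + 21200 = 59600
Portfolio B = 0.6 × 124000 + 0.1 × 91000 + 0.1 × 180000 + 0.2 × 36000 = 74400 + 9100 + 18000 + 7200 = 108700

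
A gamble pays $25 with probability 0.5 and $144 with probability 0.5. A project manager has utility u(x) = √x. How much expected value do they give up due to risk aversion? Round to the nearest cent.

E[u] = 0.5·√25 + 0.5·√144 = 0.5·5 + 0.5·12 = 8.5
CE = (8.5)² = 72.25
Risk premium = EV − CE = 84.5 − 72.25 = 12.25

$12.25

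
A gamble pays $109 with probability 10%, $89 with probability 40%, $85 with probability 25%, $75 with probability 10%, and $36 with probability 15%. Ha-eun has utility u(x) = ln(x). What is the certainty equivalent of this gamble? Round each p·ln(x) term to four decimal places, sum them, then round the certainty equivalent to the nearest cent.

$77.05

E[u] = 0.1·ln(109) + 0.4·ln(89) + 0.25·ln(85) + 0.1·ln(75) + 0.15·ln(36) = 0.4691 + 1.7955 + 1.1107 + 0.4317 + 0.5375 = 4.3445
CE = e^4.3445 ≈ 77.05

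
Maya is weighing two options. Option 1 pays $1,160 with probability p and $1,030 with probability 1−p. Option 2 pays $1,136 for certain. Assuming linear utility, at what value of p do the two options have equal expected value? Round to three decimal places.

p·1160 + (1−p)·1030 = 1136
130p + 1030 = 1136
p = (1136 − 1030) / 130

p = 0.815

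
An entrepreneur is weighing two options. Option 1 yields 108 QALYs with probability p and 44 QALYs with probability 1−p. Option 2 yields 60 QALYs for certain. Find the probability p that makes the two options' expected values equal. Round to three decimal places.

p = 0.250

p·108 + (1−p)·44 = 60
64p + 44 = 60
p = (60 − 44) / 64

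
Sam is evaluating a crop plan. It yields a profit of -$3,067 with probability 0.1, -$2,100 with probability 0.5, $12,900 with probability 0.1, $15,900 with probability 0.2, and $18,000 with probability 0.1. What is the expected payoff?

$4,913.30

EV = 0.1 × (-3067) + 0.5 × (-2100) + 0.1 × 12900 + 0.2 × 15900 + 0.1 × 18000 = -306.7 − 1050 + 1290 + 3180 + 1800 = 4913.3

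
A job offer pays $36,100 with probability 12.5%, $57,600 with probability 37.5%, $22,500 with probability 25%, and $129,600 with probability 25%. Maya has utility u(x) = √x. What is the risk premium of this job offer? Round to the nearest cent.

E[u] = 0.125·√36100 + 0.375·√57600 + 0.25·√22500 + 0.25·√129600 = 0.125·190 + 0.375·240 + 0.25·150 + 0.25·360 = 241.25
CE = (241.25)² = 58201.5625
Risk premium = EV − CE = 64137.5 − 58201.5625 = 5935.9375

$5,935.94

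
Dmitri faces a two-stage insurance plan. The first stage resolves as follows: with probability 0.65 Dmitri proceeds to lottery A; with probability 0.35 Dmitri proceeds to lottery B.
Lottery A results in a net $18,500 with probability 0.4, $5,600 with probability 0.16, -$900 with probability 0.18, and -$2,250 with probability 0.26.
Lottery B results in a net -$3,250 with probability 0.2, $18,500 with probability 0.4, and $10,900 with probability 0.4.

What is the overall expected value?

$8,795.35

EV(A) = 0.4 × 18500 + 0.16 × 5600 + 0.18 × (-900) + 0.26 × (-2250) = 7400 + 896 − 162 − 585 = 7549
EV(B) = 0.2 × (-3250) + 0.4 × 18500 + 0.4 × 10900 = -650 + 7400 + 4360 = 11110
Overall = 0.65 × 7549 + 0.35 × 11110 = 4906.85 + 3888.5 = 8795.35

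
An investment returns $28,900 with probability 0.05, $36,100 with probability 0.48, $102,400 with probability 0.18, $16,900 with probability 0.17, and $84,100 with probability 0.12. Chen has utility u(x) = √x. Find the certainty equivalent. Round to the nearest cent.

$45,881.64

E[u] = 0.05·√28900 + 0.48·√36100 + 0.18·√102400 + 0.17·√16900 + 0.12·√84100 = 0.05·170 + 0.48·190 + 0.18·320 + 0.17·130 + 0.12·290 = 214.2
CE = (214.2)² = 45881.64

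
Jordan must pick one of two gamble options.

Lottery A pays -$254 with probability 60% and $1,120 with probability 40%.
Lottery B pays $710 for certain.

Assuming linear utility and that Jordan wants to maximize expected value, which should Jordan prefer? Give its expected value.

Lottery B ($710)

Lottery A = 0.6 × (-254) + 0.4 × 1120 = -152.4 + 448 = 295.6
Lottery B: 710 (certain)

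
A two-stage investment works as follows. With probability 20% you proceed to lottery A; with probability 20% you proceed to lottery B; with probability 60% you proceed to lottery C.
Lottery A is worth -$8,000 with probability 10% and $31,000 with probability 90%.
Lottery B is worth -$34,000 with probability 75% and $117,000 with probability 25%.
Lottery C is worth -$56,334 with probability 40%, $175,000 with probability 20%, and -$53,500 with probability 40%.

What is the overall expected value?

EV(A) = 0.1 × (-8000) + 0.9 × 31000 = -800 + 27900 = 27100
EV(B) = 0.75 × (-34000) + 0.25 × 117000 = -25500 + 29250 = 3750
EV(C) = 0.4 × (-56334) + 0.2 × 175000 + 0.4 × (-53500) = -22533.6 + 35000 − 21400 = -8933.6
Overall = 0.2 × 27100 + 0.2 × 3750 + 0.6 × (-8933.6) = 5420 + 750 − 5360.16 = 809.84

$809.84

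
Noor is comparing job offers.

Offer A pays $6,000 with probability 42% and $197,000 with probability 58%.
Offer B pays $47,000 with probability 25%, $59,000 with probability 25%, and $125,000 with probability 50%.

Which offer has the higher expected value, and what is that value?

Offer A = 0.42 × 6000 + 0.58 × 197000 = 2520 + 114260 = 116780
Offer B = 0.25 × 47000 + 0.25 × 59000 + 0.5 × 125000 = 11750 + 14750 + 62500 = 89000

Offer A ($116,780)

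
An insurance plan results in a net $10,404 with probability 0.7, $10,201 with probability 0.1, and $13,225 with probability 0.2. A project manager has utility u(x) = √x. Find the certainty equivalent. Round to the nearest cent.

E[u] = 0.7·√10404 + 0.1·√10201 + 0.2·√13225 = 0.7·102 + 0.1·101 + 0.2·115 = 104.5
CE = (104.5)² = 10920.25

$10,920.25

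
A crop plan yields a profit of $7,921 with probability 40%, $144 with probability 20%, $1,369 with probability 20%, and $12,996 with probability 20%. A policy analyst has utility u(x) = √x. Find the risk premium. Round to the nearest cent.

$1,418.96

E[u] = 0.4·√7921 + 0.2·√144 + 0.2·√1369 + 0.2·√12996 = 0.4·89 + 0.2·12 + 0.2·37 + 0.2·114 = 68.2
CE = (68.2)² = 4651.24
Risk premium = EV − CE = 6070.2 − 4651.24 = 1418.96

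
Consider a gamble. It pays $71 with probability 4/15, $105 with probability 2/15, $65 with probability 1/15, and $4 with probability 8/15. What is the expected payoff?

$39.40

EV = 4/15 × 71 + 2/15 × 105 + 1/15 × 65 + 8/15 × 4 = 18.9333 + 14 + 4.3333 + 2.1333 = 39.4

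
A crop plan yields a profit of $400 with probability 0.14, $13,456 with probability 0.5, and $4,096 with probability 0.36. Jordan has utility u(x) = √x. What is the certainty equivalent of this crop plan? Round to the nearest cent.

E[u] = 0.14·√400 + 0.5·√13456 + 0.36·√4096 = 0.14·20 + 0.5·116 + 0.36·64 = 83.84
CE = (83.84)² = 7029.1456

$7,029.15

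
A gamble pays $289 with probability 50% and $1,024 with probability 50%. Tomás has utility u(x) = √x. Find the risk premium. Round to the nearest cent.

$56.25

E[u] = 0.5·√289 + 0.5·√1024 = 0.5·17 + 0.5·32 = 24.5
CE = (24.5)² = 600.25
Risk premium = EV − CE = 656.5 − 600.25 = 56.25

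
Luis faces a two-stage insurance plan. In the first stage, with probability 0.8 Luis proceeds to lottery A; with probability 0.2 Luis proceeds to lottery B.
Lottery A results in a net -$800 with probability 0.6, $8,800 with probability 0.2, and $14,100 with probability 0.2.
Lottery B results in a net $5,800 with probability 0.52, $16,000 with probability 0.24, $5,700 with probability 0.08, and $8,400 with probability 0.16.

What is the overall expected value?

EV(A) = 0.6 × (-800) + 0.2 × 8800 + 0.2 × 14100 = -480 + 1760 + 2820 = 4100
EV(B) = 0.52 × 5800 + 0.24 × 16000 + 0.08 × 5700 + 0.16 × 8400 = 3016 + 3840 + 456 + 1344 = 8656
Overall = 0.8 × 4100 + 0.2 × 8656 = 3280 + 1731.2 = 5011.2

$5,011.20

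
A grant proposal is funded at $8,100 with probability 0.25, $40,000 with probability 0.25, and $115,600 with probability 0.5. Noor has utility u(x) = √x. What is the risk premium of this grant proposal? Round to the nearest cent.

$11,018.75

E[u] = 0.25·√8100 + 0.25·√40000 + 0.5·√115600 = 0.25·90 + 0.25·200 + 0.5·340 = 242.5
CE = (242.5)² = 58806.25
Risk premium = EV − CE = 69825 − 58806.25 = 11018.75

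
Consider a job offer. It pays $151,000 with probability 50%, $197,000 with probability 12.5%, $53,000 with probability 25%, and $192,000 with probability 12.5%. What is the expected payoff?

$137,375

EV = 0.5 × 151000 + 0.125 × 197000 + 0.25 × 53000 + 0.125 × 192000 = 75500 + 24625 + 13250 + 24000 = 137375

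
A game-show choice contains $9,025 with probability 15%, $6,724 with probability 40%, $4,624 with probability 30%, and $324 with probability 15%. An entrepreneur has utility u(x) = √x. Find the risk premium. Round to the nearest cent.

$558.13

E[u] = 0.15·√9025 + 0.4·√6724 + 0.3·√4624 + 0.15·√324 = 0.15·95 + 0.4·82 + 0.3·68 + 0.15·18 = 70.15
CE = (70.15)² = 4921.0225
Risk premium = EV − CE = 5479.15 − 4921.0225 = 558.1275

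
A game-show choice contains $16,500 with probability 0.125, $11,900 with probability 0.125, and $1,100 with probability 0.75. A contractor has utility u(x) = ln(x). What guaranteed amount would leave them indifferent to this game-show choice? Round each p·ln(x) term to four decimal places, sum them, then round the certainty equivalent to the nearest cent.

$2,078.08

E[u] = 0.125·ln(16500) + 0.125·ln(11900) + 0.75·ln(1100) = 1.2139 + 1.1730 + 5.2523 = 7.6392
CE = e^7.6392 ≈ 2078.08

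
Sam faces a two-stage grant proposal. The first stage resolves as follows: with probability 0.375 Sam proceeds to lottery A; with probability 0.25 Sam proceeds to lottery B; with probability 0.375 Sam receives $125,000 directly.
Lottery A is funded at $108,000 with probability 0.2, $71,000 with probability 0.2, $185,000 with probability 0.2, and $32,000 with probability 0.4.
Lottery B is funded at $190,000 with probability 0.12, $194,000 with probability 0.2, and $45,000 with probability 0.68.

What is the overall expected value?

EV(A) = 0.2 × 108000 + 0.2 × 71000 + 0.2 × 185000 + 0.4 × 32000 = 21600 + 14200 + 37000 + 12800 = 85600
EV(B) = 0.12 × 190000 + 0.2 × 194000 + 0.68 × 45000 = 22800 + 38800 + 30600 = 92200
Branch C: 125000 (certain)
Overall = 0.375 × 85600 + 0.25 × 92200 + 0.375 × 125000 = 32100 + 23050 + 46875 = 102025

$102,025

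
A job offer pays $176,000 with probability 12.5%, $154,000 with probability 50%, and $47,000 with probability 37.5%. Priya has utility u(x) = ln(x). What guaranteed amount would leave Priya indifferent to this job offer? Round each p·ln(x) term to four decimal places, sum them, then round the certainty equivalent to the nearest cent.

$100,348.06

E[u] = 0.125·ln(176000) + 0.5·ln(154000) + 0.375·ln(47000) = 1.5098 + 5.9724 + 4.0342 = 11.5164
CE = e^11.5164 ≈ 100348.06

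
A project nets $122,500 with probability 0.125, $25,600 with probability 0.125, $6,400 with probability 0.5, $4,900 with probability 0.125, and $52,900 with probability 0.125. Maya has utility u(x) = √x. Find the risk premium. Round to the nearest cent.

E[u] = 0.125·√122500 + 0.125·√25600 + 0.5·√6400 + 0.125·√4900 + 0.125·√52900 = 0.125·350 + 0.125·160 + 0.5·80 + 0.125·70 + 0.125·230 = 141.25
CE = (141.25)² = 19951.5625
Risk premium = EV − CE = 28937.5 − 19951.5625 = 8985.9375

$8,985.94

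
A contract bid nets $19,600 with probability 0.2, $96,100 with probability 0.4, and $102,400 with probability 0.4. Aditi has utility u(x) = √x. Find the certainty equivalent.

$78,400

E[u] = 0.2·√19600 + 0.4·√96100 + 0.4·√102400 = 0.2·140 + 0.4·310 + 0.4·320 = 280
CE = (280)² = 78400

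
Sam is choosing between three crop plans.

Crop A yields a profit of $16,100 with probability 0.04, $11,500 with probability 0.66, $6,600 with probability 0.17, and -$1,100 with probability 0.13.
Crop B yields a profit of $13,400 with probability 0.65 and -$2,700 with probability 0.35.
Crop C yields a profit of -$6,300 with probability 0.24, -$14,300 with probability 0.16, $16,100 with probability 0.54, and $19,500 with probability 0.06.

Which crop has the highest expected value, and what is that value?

Crop A ($9,213)

Crop A = 0.04 × 16100 + 0.66 × 11500 + 0.17 × 6600 + 0.13 × (-1100) = 644 + 7590 + 1122 − 143 = 9213
Crop B = 0.65 × 13400 + 0.35 × (-2700) = 8710 − 945 = 7765
Crop C = 0.24 × (-6300) + 0.16 × (-14300) + 0.54 × 16100 + 0.06 × 19500 = -1512 − 2288 + 8694 + 1170 = 6064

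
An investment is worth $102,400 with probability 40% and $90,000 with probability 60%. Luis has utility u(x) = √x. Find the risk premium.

$96

E[u] = 0.4·√102400 + 0.6·√90000 = 0.4·320 + 0.6·300 = 308
CE = (308)² = 94864
Risk premium = EV − CE = 94960 − 94864 = 96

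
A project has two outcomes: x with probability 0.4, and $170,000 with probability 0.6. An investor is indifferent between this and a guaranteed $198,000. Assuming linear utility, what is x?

0.4·x + 0.6·170000 = 198000
0.4·x = 198000 − 102000 = 96000
x = 96000 / 0.4 = 240000

x = $240,000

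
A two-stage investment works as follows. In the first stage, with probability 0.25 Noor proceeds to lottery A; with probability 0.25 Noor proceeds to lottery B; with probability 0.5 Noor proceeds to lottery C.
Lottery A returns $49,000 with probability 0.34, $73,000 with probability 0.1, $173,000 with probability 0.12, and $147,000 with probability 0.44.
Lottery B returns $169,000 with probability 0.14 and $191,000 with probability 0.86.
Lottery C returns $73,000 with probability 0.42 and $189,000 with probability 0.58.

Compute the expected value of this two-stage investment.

EV(A) = 0.34 × 49000 + 0.1 × 73000 + 0.12 × 173000 + 0.44 × 147000 = 16660 + 7300 + 20760 + 64680 = 109400
EV(B) = 0.14 × 169000 + 0.86 × 191000 = 23660 + 164260 = 187920
EV(C) = 0.42 × 73000 + 0.58 × 189000 = 30660 + 109620 = 140280
Overall = 0.25 × 109400 + 0.25 × 187920 + 0.5 × 140280 = 27350 + 46980 + 70140 = 144470

$144,470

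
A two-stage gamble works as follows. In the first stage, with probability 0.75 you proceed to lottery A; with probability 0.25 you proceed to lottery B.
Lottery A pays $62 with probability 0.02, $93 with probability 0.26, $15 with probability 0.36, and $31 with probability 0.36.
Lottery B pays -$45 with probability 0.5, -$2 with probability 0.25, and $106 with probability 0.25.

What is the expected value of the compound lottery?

EV(A) = 0.02 × 62 + 0.26 × 93 + 0.36 × 15 + 0.36 × 31 = 1.24 + 24.18 + 5.4 + 11.16 = 41.98
EV(B) = 0.5 × (-45) + 0.25 × (-2) + 0.25 × 106 = -22.5 − 0.5 + 26.5 = 3.5
Overall = 0.75 × 41.98 + 0.25 × 3.5 = 31.485 + 0.875 = 32.36

$32.36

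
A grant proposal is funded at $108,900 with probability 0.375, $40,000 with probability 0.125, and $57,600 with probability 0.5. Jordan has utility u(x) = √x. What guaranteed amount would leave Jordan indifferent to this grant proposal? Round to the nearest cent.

$72,226.56

E[u] = 0.375·√108900 + 0.125·√40000 + 0.5·√57600 = 0.375·330 + 0.125·200 + 0.5·240 = 268.75
CE = (268.75)² = 72226.5625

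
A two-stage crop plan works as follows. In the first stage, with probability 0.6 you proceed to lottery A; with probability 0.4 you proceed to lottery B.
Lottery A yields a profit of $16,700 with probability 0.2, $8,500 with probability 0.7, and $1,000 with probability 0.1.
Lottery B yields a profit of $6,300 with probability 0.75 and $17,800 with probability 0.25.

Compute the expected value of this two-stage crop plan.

$9,304

EV(A) = 0.2 × 16700 + 0.7 × 8500 + 0.1 × 1000 = 3340 + 5950 + 100 = 9390
EV(B) = 0.75 × 6300 + 0.25 × 17800 = 4725 + 4450 = 9175
Overall = 0.6 × 9390 + 0.4 × 9175 = 5634 + 3670 = 9304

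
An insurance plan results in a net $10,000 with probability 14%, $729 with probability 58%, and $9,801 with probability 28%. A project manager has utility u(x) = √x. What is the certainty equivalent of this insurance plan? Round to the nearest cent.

$3,292.46

E[u] = 0.14·√10000 + 0.58·√729 + 0.28·√9801 = 0.14·100 + 0.58·27 + 0.28·99 = 57.38
CE = (57.38)² = 3292.4644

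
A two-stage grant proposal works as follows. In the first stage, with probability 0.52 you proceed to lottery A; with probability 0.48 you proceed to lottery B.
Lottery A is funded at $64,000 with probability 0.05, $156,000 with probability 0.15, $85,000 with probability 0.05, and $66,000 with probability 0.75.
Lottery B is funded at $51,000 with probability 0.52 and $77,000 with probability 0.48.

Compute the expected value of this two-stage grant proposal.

$72,252.40

EV(A) = 0.05 × 64000 + 0.15 × 156000 + 0.05 × 85000 + 0.75 × 66000 = 3200 + 23400 + 4250 + 49500 = 80350
EV(B) = 0.52 × 51000 + 0.48 × 77000 = 26520 + 36960 = 63480
Overall = 0.52 × 80350 + 0.48 × 63480 = 41782 + 30470.4 = 72252.4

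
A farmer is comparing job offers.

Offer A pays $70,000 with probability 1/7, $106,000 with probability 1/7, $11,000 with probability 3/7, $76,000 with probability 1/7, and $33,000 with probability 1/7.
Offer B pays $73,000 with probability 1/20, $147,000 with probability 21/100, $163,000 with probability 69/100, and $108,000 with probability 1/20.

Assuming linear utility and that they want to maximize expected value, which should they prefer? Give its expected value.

Offer A = 1/7 × 70000 + 1/7 × 106000 + 3/7 × 11000 + 1/7 × 76000 + 1/7 × 33000 = 10000 + 15142.8571 + 4714.2857 + 10857.1429 + 4714.2857 = 45428.5714
Offer B = 1/20 × 73000 + 21/100 × 147000 + 69/100 × 163000 + 1/20 × 108000 = 3650 + 30870 + 112470 + 5400 = 152390

Offer B ($152,390)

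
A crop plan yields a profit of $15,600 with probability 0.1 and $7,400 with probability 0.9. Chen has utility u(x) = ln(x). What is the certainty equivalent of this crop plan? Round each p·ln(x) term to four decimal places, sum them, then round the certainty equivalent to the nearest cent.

E[u] = 0.1·ln(15600) + 0.9·ln(7400) = 0.9655 + 8.0183 = 8.9838
CE = e^8.9838 ≈ 7972.87

$7,972.87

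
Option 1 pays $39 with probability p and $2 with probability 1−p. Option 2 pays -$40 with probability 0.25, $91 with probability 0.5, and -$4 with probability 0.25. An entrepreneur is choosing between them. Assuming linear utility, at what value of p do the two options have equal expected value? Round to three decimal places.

p = 0.878

EV(Option 2) = 0.25 × (-40) + 0.5 × 91 + 0.25 × (-4) = -10 + 45.5 − 1 = 34.5
p·39 + (1−p)·2 = 34.5
37p + 2 = 34.5
p = (34.5 − 2) / 37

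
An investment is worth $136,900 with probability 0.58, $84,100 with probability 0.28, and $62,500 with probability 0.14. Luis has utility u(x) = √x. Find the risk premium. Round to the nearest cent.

$2,271.36

E[u] = 0.58·√136900 + 0.28·√84100 + 0.14·√62500 = 0.58·370 + 0.28·290 + 0.14·250 = 330.8
CE = (330.8)² = 109428.64
Risk premium = EV − CE = 111700 − 109428.64 = 2271.36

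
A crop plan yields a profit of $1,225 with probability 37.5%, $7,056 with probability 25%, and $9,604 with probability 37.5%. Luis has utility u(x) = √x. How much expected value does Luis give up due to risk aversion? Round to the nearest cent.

E[u] = 0.375·√1225 + 0.25·√7056 + 0.375·√9604 = 0.375·35 + 0.25·84 + 0.375·98 = 70.875
CE = (70.875)² = 5023.265625
Risk premium = EV − CE = 5824.875 − 5023.265625 = 801.609375

$801.61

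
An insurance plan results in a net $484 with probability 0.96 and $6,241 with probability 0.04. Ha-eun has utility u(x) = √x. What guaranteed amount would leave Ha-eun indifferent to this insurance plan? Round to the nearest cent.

E[u] = 0.96·√484 + 0.04·√6241 = 0.96·22 + 0.04·79 = 24.28
CE = (24.28)² = 589.5184

$589.52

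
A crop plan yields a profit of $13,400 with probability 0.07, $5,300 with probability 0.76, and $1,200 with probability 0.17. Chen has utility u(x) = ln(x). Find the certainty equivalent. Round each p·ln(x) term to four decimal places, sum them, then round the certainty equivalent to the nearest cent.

$4,393.58

E[u] = 0.07·ln(13400) + 0.76·ln(5300) + 0.17·ln(1200) = 0.6652 + 6.5174 + 1.2053 = 8.3879
CE = e^8.3879 ≈ 4393.58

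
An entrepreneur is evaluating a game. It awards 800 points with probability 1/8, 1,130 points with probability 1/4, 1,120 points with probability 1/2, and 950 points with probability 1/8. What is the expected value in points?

1061.25 points

EV = 1/8 × 800 + 1/4 × 1130 + 1/2 × 1120 + 1/8 × 950 = 100 + 282.5 + 560 + 118.75 = 1061.25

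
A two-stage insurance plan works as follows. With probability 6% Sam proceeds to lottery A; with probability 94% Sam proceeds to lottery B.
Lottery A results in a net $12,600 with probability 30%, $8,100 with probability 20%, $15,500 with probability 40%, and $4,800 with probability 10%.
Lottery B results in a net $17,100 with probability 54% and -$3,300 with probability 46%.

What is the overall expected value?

EV(A) = 0.3 × 12600 + 0.2 × 8100 + 0.4 × 15500 + 0.1 × 4800 = 3780 + 1620 + 6200 + 480 = 12080
EV(B) = 0.54 × 17100 + 0.46 × (-3300) = 9234 − 1518 = 7716
Overall = 0.06 × 12080 + 0.94 × 7716 = 724.8 + 7253.04 = 7977.84

$7,977.84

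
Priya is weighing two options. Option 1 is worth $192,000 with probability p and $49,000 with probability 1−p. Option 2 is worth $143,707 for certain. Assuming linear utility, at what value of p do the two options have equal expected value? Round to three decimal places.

p·192000 + (1−p)·49000 = 143707
143000p + 49000 = 143707
p = (143707 − 49000) / 143000

p = 0.662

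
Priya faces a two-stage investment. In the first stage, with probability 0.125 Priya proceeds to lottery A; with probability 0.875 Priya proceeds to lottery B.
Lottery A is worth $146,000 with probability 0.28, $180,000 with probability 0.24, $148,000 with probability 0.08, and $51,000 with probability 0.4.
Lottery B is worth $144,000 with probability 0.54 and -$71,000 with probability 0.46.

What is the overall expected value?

$54,002.50

EV(A) = 0.28 × 146000 + 0.24 × 180000 + 0.08 × 148000 + 0.4 × 51000 = 40880 + 43200 + 11840 + 20400 = 116320
EV(B) = 0.54 × 144000 + 0.46 × (-71000) = 77760 − 32660 = 45100
Overall = 0.125 × 116320 + 0.875 × 45100 = 14540 + 39462.5 = 54002.5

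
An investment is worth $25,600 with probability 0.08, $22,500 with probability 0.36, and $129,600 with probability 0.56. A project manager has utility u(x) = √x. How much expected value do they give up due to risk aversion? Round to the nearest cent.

E[u] = 0.08·√25600 + 0.36·√22500 + 0.56·√129600 = 0.08·160 + 0.36·150 + 0.56·360 = 268.4
CE = (268.4)² = 72038.56
Risk premium = EV − CE = 82724 − 72038.56 = 10685.44

$10,685.44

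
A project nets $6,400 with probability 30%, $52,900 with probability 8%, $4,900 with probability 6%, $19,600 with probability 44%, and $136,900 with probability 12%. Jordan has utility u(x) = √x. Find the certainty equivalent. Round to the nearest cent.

E[u] = 0.3·√6400 + 0.08·√52900 + 0.06·√4900 + 0.44·√19600 + 0.12·√136900 = 0.3·80 + 0.08·230 + 0.06·70 + 0.44·140 + 0.12·370 = 152.6
CE = (152.6)² = 23286.76

$23,286.76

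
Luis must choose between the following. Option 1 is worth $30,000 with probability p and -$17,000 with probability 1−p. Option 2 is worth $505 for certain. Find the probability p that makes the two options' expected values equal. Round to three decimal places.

p·30000 + (1−p)·(-17000) = 505
47000p − 17000 = 505
p = (505 + 17000) / 47000

p = 0.372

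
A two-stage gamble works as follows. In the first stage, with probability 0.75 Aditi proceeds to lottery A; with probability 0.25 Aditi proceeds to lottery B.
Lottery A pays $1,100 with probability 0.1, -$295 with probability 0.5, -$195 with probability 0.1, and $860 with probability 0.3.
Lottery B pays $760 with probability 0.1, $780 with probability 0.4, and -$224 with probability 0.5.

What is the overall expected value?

EV(A) = 0.1 × 1100 + 0.5 × (-295) + 0.1 × (-195) + 0.3 × 860 = 110 − 147.5 − 19.5 + 258 = 201
EV(B) = 0.1 × 760 + 0.4 × 780 + 0.5 × (-224) = 76 + 312 − 112 = 276
Overall = 0.75 × 201 + 0.25 × 276 = 150.75 + 69 = 219.75

$219.75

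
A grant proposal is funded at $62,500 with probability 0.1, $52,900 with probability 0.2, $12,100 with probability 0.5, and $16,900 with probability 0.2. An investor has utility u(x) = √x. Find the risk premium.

$3,156

E[u] = 0.1·√62500 + 0.2·√52900 + 0.5·√12100 + 0.2·√16900 = 0.1·250 + 0.2·230 + 0.5·110 + 0.2·130 = 152
CE = (152)² = 23104
Risk premium = EV − CE = 26260 − 23104 = 3156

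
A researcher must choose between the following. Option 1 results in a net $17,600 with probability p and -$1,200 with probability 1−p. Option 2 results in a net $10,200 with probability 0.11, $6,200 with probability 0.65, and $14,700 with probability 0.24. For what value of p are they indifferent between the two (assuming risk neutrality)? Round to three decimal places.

p = 0.526

EV(Option 2) = 0.11 × 10200 + 0.65 × 6200 + 0.24 × 14700 = 1122 + 4030 + 3528 = 8680
p·17600 + (1−p)·(-1200) = 8680
18800p − 1200 = 8680
p = (8680 + 1200) / 18800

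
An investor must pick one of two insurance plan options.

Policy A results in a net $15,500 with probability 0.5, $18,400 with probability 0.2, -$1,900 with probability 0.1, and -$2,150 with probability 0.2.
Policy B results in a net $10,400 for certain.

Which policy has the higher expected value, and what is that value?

Policy A = 0.5 × 15500 + 0.2 × 18400 + 0.1 × (-1900) + 0.2 × (-2150) = 7750 + 3680 − 190 − 430 = 10810
Policy B: 10400 (certain)

Policy A ($10,810)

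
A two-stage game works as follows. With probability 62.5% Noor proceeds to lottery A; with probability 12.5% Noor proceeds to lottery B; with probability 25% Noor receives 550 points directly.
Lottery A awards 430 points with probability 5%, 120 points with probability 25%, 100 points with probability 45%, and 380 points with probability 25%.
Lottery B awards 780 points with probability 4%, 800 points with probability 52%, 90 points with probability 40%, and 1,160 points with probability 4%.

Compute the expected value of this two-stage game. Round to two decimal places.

EV(A) = 0.05 × 430 + 0.25 × 120 + 0.45 × 100 + 0.25 × 380 = 21.5 + 30 + 45 + 95 = 191.5
EV(B) = 0.04 × 780 + 0.52 × 800 + 0.4 × 90 + 0.04 × 1160 = 31.2 + 416 + 36 + 46.4 = 529.6
Branch C: 550 (certain)
Overall = 0.625 × 191.5 + 0.125 × 529.6 + 0.25 × 550 = 119.6875 + 66.2 + 137.5 = 323.3875

323.39 points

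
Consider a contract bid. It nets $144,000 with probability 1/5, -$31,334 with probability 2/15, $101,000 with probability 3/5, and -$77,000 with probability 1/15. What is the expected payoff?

$80,088.80

EV = 1/5 × 144000 + 2/15 × (-31334) + 3/5 × 101000 + 1/15 × (-77000) = 28800 − 4177.8667 + 60600 − 5133.3333 = 80088.8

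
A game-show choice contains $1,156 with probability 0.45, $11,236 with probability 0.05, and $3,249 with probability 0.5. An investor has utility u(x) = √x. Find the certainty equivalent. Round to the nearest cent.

$2,410.81

E[u] = 0.45·√1156 + 0.05·√11236 + 0.5·√3249 = 0.45·34 + 0.05·106 + 0.5·57 = 49.1
CE = (49.1)² = 2410.81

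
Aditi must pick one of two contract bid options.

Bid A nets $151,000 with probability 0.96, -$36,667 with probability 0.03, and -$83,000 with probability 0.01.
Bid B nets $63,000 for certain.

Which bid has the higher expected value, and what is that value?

Bid A ($143,029.99)

Bid A = 0.96 × 151000 + 0.03 × (-36667) + 0.01 × (-83000) = 144960 − 1100.01 − 830 = 143029.99
Bid B: 63000 (certain)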